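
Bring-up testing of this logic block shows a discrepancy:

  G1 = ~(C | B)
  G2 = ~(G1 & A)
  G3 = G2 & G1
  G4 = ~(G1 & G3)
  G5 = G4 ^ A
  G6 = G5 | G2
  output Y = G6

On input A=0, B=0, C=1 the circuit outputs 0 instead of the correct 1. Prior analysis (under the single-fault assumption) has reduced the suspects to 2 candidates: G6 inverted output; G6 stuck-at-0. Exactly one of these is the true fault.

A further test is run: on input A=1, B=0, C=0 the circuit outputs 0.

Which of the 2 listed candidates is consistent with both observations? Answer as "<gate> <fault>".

G6 stuck-at-0

Evaluate each candidate on input A=1, B=0, C=0:
  G6 inverted output: G1=1, G2=0, G3=0, G4=1, G5=0, G6=1 [inverted output] → 1 — eliminated
  G6 stuck-at-0: G1=1, G2=0, G3=0, G4=1, G5=0, G6=0 [stuck-at-0] → 0 — matches
Only G6 stuck-at-0 reproduces the observed 0.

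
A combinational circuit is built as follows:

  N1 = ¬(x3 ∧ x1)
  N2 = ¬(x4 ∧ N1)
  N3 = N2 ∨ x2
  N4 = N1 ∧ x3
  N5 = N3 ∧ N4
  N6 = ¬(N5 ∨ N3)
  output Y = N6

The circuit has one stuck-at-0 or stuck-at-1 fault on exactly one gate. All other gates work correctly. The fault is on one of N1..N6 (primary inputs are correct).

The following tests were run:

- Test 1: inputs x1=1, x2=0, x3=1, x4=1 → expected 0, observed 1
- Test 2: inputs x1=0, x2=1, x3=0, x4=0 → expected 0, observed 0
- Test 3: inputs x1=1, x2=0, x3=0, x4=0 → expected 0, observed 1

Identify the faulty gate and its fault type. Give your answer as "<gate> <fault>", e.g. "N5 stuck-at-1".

Fault-free values for test 1 (x1=1, x2=0, x3=1, x4=1): N1=0, N2=1, N3=1, N4=0, N5=0, N6=0, giving Y=0. Observed 1.
Test 1: faults giving observed 1 are {N1 stuck-at-1, N2 stuck-at-0, N3 stuck-at-0, N6 stuck-at-1}.
Test 2 (x1=0, x2=1, x3=0, x4=0): fault-free N1=1, N2=1, N3=1, N4=0, N5=0, N6=0 → 0; observed 0. Eliminates N3 stuck-at-0, N6 stuck-at-1.
Test 3 (x1=1, x2=0, x3=0, x4=0): fault-free N1=1, N2=1, N3=1, N4=0, N5=0, N6=0 → 0; observed 1. Eliminates N1 stuck-at-1.
Only N2 stuck-at-0 is consistent with every test.

N2 stuck-at-0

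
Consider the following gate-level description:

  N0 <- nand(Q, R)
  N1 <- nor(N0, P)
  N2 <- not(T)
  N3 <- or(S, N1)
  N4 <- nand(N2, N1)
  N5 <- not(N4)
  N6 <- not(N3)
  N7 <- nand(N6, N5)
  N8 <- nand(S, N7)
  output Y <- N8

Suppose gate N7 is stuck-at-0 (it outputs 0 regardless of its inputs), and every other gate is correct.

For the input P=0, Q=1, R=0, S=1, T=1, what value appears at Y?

1

Propagate with N7 forced: N0=1, N1=0, N2=0, N3=1, N4=1, N5=0, N6=0, N7=0 [stuck-at-0], N8=1.
So Y = 1. (Without the fault it would be 0.)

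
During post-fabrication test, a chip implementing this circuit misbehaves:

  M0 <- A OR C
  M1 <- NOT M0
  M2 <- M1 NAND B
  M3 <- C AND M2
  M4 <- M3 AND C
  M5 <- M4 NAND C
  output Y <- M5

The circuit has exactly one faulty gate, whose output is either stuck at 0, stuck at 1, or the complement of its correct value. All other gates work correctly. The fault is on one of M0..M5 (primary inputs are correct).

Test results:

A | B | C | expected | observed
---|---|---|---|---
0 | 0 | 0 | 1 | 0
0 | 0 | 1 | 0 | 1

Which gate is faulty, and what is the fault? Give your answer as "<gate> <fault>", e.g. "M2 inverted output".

M5 inverted output

Fault-free values for test 1 (A=0, B=0, C=0): M0=0, M1=1, M2=1, M3=0, M4=0, M5=1, giving Y=1. Observed 0.
Test 1: faults giving observed 0 are {M5 stuck-at-0, M5 inverted output}.
Test 2 (A=0, B=0, C=1): fault-free M0=1, M1=0, M2=1, M3=1, M4=1, M5=0 → 0; observed 1. Eliminates M5 stuck-at-0.
Only M5 inverted output is consistent with every test.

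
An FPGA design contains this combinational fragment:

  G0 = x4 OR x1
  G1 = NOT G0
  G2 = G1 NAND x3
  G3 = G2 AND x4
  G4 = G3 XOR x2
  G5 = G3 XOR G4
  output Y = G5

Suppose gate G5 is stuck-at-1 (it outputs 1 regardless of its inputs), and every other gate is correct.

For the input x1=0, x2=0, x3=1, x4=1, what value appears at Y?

Propagate with G5 forced: G0=1, G1=0, G2=1, G3=1, G4=1, G5=1 [stuck-at-1].
So Y = 1. (Without the fault it would be 0.)

1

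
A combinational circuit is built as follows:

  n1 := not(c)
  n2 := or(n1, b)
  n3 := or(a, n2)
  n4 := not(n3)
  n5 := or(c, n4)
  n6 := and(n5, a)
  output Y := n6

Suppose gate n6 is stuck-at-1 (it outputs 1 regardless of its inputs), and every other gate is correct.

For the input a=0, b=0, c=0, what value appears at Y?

1

Propagate with n6 forced: n1=1, n2=1, n3=1, n4=0, n5=0, n6=1 [stuck-at-1].
So Y = 1. (Without the fault it would be 0.)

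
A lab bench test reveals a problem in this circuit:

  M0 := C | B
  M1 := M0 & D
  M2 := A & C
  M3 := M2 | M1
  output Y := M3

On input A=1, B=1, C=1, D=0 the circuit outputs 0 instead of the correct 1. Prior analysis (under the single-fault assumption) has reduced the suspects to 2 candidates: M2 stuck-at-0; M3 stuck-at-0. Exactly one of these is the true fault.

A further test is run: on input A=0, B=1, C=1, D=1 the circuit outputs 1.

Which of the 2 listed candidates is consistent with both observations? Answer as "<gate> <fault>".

Evaluate each candidate on input A=0, B=1, C=1, D=1:
  M2 stuck-at-0: M0=1, M1=1, M2=0 [stuck-at-0], M3=1 → 1 — matches
  M3 stuck-at-0: M0=1, M1=1, M2=0, M3=0 [stuck-at-0] → 0 — eliminated
Only M2 stuck-at-0 reproduces the observed 1.

M2 stuck-at-0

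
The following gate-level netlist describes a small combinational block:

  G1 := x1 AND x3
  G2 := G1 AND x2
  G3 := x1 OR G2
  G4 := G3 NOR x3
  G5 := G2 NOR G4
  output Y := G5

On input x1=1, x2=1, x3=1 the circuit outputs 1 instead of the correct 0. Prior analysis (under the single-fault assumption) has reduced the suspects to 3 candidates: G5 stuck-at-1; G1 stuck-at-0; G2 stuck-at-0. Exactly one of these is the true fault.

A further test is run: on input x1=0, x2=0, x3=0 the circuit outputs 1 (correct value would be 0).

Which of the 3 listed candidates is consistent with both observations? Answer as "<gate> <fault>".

Evaluate each candidate on input x1=0, x2=0, x3=0:
  G5 stuck-at-1: G1=0, G2=0, G3=0, G4=1, G5=1 [stuck-at-1] → 1 — matches
  G1 stuck-at-0: G1=0 [stuck-at-0], G2=0, G3=0, G4=1, G5=0 → 0 — eliminated
  G2 stuck-at-0: G1=0, G2=0 [stuck-at-0], G3=0, G4=1, G5=0 → 0 — eliminated
Only G5 stuck-at-1 reproduces the observed 1.

G5 stuck-at-1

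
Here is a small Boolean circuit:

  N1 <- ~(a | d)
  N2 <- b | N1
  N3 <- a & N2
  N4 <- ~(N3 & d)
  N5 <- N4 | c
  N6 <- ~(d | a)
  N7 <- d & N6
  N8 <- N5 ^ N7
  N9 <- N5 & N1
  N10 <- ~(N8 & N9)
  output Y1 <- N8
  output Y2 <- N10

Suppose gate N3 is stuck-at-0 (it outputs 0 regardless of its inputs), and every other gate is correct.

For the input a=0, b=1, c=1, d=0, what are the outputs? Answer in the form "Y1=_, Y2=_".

Propagate with N3 forced: N1=1, N2=1, N3=0 [stuck-at-0], N4=1, N5=1, N6=1, N7=0, N8=1, N9=1, N10=0.
So the outputs are Y1=1, Y2=0. (Same as the fault-free value — the fault is masked on this input.)

Y1=1, Y2=0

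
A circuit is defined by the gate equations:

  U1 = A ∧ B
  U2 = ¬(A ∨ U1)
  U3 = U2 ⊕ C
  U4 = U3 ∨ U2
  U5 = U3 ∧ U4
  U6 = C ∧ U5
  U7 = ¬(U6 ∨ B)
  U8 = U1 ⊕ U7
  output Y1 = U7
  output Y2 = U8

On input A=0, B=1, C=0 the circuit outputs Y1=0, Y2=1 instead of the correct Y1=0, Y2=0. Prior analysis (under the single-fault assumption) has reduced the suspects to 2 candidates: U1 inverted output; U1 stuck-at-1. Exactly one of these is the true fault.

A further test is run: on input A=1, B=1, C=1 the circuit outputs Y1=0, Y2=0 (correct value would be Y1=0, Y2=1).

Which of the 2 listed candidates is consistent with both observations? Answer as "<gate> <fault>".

U1 inverted output

Evaluate each candidate on input A=1, B=1, C=1:
  U1 inverted output: U1=0 [inverted output], U2=0, U3=1, U4=1, U5=1, U6=1, U7=0, U8=0 → Y1=0, Y2=0 — matches
  U1 stuck-at-1: U1=1 [stuck-at-1], U2=0, U3=1, U4=1, U5=1, U6=1, U7=0, U8=1 → Y1=0, Y2=1 — eliminated
Only U1 inverted output reproduces the observed Y1=0, Y2=0.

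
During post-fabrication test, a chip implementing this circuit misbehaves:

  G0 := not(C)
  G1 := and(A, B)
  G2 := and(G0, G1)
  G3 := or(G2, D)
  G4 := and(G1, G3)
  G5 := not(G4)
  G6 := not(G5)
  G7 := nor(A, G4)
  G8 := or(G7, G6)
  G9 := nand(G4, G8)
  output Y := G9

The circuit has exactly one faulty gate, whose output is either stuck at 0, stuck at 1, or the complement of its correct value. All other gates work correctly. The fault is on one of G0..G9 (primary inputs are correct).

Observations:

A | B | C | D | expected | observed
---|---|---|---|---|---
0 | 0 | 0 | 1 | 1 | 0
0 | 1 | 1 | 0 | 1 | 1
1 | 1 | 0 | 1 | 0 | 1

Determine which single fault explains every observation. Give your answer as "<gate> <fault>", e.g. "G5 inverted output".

G1 inverted output

Fault-free values for test 1 (A=0, B=0, C=0, D=1): G0=1, G1=0, G2=0, G3=1, G4=0, G5=1, G6=0, G7=1, G8=1, G9=1, giving Y=1. Observed 0.
Test 1: faults giving observed 0 are {G1 stuck-at-1, G1 inverted output, G4 stuck-at-1, G4 inverted output, G9 stuck-at-0, G9 inverted output}.
Test 2 (A=0, B=1, C=1, D=0): fault-free G0=0, G1=0, G2=0, G3=0, G4=0, G5=1, G6=0, G7=1, G8=1, G9=1 → 1; observed 1. Eliminates G4 stuck-at-1, G4 inverted output, G9 stuck-at-0, G9 inverted output.
Test 3 (A=1, B=1, C=0, D=1): fault-free G0=1, G1=1, G2=1, G3=1, G4=1, G5=0, G6=1, G7=0, G8=1, G9=0 → 0; observed 1. Eliminates G1 stuck-at-1.
Only G1 inverted output is consistent with every test.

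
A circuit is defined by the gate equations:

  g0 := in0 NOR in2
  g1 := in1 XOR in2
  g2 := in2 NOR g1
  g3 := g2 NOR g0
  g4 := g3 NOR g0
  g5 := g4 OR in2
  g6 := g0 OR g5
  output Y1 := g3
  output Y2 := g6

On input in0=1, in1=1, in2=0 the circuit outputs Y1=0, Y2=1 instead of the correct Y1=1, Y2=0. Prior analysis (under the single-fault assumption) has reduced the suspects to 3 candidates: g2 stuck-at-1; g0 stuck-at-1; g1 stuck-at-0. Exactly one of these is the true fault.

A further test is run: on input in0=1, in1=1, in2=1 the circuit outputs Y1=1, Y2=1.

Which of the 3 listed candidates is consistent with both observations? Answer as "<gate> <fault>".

Evaluate each candidate on input in0=1, in1=1, in2=1:
  g2 stuck-at-1: g0=0, g1=0, g2=1 [stuck-at-1], g3=0, g4=1, g5=1, g6=1 → Y1=0, Y2=1 — eliminated
  g0 stuck-at-1: g0=1 [stuck-at-1], g1=0, g2=0, g3=0, g4=0, g5=1, g6=1 → Y1=0, Y2=1 — eliminated
  g1 stuck-at-0: g0=0, g1=0 [stuck-at-0], g2=0, g3=1, g4=0, g5=1, g6=1 → Y1=1, Y2=1 — matches
Only g1 stuck-at-0 reproduces the observed Y1=1, Y2=1.

g1 stuck-at-0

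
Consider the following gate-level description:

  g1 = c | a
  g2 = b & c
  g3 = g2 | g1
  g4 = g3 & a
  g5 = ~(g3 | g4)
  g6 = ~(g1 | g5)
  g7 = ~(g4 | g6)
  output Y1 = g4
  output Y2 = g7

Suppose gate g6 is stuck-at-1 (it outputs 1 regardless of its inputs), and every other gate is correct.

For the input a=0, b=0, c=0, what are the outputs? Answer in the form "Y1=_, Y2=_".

Y1=0, Y2=0

Propagate with g6 forced: g1=0, g2=0, g3=0, g4=0, g5=1, g6=1 [stuck-at-1], g7=0.
So the outputs are Y1=0, Y2=0. (Without the fault they would be Y1=0, Y2=1.)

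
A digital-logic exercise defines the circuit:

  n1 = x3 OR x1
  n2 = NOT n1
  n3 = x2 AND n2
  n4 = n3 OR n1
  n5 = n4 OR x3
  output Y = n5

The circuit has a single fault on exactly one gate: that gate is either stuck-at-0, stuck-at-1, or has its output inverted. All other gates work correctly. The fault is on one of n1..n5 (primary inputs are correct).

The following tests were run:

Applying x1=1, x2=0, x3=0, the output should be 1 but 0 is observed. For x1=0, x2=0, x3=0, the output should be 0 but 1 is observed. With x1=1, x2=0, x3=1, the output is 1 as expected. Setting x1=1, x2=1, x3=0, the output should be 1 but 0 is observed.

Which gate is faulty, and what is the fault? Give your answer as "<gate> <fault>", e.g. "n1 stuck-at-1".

n4 inverted output

Fault-free values for test 1 (x1=1, x2=0, x3=0): n1=1, n2=0, n3=0, n4=1, n5=1, giving Y=1. Observed 0.
Test 1: faults giving observed 0 are {n1 stuck-at-0, n1 inverted output, n4 stuck-at-0, n4 inverted output, n5 stuck-at-0, n5 inverted output}.
Test 2 (x1=0, x2=0, x3=0): fault-free n1=0, n2=1, n3=0, n4=0, n5=0 → 0; observed 1. Eliminates n1 stuck-at-0, n4 stuck-at-0, n5 stuck-at-0.
Test 3 (x1=1, x2=0, x3=1): fault-free n1=1, n2=0, n3=0, n4=1, n5=1 → 1; observed 1. Eliminates n5 inverted output.
Test 4 (x1=1, x2=1, x3=0): fault-free n1=1, n2=0, n3=0, n4=1, n5=1 → 1; observed 0. Eliminates n1 inverted output.
Only n4 inverted output is consistent with every test.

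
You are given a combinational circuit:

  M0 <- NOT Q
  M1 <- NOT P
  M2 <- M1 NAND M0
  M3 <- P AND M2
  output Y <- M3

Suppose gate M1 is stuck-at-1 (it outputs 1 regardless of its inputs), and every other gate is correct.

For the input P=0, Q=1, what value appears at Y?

0

Propagate with M1 forced: M0=0, M1=1 [stuck-at-1], M2=1, M3=0.
So Y = 0. (Same as the fault-free value — the fault is masked on this input.)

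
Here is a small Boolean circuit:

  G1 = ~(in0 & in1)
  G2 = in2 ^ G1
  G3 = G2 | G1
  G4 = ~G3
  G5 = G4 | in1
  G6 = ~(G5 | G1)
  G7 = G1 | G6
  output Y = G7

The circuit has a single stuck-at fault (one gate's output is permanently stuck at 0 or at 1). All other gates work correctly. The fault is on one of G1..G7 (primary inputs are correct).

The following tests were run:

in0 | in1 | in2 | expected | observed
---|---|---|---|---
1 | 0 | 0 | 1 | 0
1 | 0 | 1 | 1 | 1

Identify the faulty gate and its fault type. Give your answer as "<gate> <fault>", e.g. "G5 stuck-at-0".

Fault-free values for test 1 (in0=1, in1=0, in2=0): G1=1, G2=1, G3=1, G4=0, G5=0, G6=0, G7=1, giving Y=1. Observed 0.
Test 1: faults giving observed 0 are {G1 stuck-at-0, G7 stuck-at-0}.
Test 2 (in0=1, in1=0, in2=1): fault-free G1=1, G2=0, G3=1, G4=0, G5=0, G6=0, G7=1 → 1; observed 1. Eliminates G7 stuck-at-0.
Only G1 stuck-at-0 is consistent with every test.

G1 stuck-at-0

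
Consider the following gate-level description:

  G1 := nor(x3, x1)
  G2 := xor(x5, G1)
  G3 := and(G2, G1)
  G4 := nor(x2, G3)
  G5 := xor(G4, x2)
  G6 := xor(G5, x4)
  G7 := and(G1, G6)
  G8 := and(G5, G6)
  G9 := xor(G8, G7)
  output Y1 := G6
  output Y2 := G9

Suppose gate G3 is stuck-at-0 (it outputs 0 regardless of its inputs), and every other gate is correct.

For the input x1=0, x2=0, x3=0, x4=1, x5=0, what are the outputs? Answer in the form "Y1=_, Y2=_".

Y1=0, Y2=0

Propagate with G3 forced: G1=1, G2=1, G3=0 [stuck-at-0], G4=1, G5=1, G6=0, G7=0, G8=0, G9=0.
So the outputs are Y1=0, Y2=0. (Without the fault they would be Y1=1, Y2=1.)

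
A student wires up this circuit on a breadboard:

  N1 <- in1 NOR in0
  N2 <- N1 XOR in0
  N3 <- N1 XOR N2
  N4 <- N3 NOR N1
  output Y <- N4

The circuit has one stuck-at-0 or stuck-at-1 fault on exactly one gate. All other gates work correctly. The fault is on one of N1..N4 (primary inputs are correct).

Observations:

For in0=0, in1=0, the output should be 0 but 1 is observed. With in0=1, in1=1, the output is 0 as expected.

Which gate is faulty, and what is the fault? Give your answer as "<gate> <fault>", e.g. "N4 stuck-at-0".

N1 stuck-at-0

Fault-free values for test 1 (in0=0, in1=0): N1=1, N2=1, N3=0, N4=0, giving Y=0. Observed 1.
Test 1: faults giving observed 1 are {N1 stuck-at-0, N4 stuck-at-1}.
Test 2 (in0=1, in1=1): fault-free N1=0, N2=1, N3=1, N4=0 → 0; observed 0. Eliminates N4 stuck-at-1.
Only N1 stuck-at-0 is consistent with every test.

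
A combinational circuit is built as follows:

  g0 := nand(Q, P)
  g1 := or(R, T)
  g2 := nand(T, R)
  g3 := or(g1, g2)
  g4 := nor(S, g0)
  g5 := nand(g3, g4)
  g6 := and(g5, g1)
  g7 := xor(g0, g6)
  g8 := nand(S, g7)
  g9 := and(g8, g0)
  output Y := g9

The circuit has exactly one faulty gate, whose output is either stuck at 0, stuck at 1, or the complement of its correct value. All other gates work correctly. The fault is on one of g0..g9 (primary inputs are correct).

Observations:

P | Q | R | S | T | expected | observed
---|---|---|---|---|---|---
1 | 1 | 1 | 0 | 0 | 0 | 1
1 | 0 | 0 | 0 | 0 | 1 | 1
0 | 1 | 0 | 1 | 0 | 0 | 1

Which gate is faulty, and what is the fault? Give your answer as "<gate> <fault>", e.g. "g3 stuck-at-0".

Fault-free values for test 1 (P=1, Q=1, R=1, S=0, T=0): g0=0, g1=1, g2=1, g3=1, g4=1, g5=0, g6=0, g7=0, g8=1, g9=0, giving Y=0. Observed 1.
Test 1: faults giving observed 1 are {g0 stuck-at-1, g0 inverted output, g9 stuck-at-1, g9 inverted output}.
Test 2 (P=1, Q=0, R=0, S=0, T=0): fault-free g0=1, g1=0, g2=1, g3=1, g4=0, g5=1, g6=0, g7=1, g8=1, g9=1 → 1; observed 1. Eliminates g0 inverted output, g9 inverted output.
Test 3 (P=0, Q=1, R=0, S=1, T=0): fault-free g0=1, g1=0, g2=1, g3=1, g4=0, g5=1, g6=0, g7=1, g8=0, g9=0 → 0; observed 1. Eliminates g0 stuck-at-1.
Only g9 stuck-at-1 is consistent with every test.

g9 stuck-at-1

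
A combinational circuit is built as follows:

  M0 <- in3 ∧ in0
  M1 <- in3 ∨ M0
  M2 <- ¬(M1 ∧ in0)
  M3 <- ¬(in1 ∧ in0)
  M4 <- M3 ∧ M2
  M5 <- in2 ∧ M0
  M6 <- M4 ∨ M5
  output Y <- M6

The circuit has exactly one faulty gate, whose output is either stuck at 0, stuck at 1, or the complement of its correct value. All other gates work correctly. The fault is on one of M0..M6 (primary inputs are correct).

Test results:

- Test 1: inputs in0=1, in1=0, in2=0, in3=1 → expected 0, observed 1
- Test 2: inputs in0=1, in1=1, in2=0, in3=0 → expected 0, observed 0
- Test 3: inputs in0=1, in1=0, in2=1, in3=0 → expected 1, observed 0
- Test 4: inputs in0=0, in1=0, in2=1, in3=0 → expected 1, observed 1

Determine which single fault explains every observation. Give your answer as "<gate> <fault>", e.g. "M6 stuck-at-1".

Fault-free values for test 1 (in0=1, in1=0, in2=0, in3=1): M0=1, M1=1, M2=0, M3=1, M4=0, M5=0, M6=0, giving Y=0. Observed 1.
Test 1: faults giving observed 1 are {M1 stuck-at-0, M1 inverted output, M2 stuck-at-1, M2 inverted output, M4 stuck-at-1, M4 inverted output, M5 stuck-at-1, M5 inverted output, M6 stuck-at-1, M6 inverted output}.
Test 2 (in0=1, in1=1, in2=0, in3=0): fault-free M0=0, M1=0, M2=1, M3=0, M4=0, M5=0, M6=0 → 0; observed 0. Eliminates M4 stuck-at-1, M4 inverted output, M5 stuck-at-1, M5 inverted output, M6 stuck-at-1, M6 inverted output.
Test 3 (in0=1, in1=0, in2=1, in3=0): fault-free M0=0, M1=0, M2=1, M3=1, M4=1, M5=0, M6=1 → 1; observed 0. Eliminates M1 stuck-at-0, M2 stuck-at-1.
Test 4 (in0=0, in1=0, in2=1, in3=0): fault-free M0=0, M1=0, M2=1, M3=1, M4=1, M5=0, M6=1 → 1; observed 1. Eliminates M2 inverted output.
Only M1 inverted output is consistent with every test.

M1 inverted output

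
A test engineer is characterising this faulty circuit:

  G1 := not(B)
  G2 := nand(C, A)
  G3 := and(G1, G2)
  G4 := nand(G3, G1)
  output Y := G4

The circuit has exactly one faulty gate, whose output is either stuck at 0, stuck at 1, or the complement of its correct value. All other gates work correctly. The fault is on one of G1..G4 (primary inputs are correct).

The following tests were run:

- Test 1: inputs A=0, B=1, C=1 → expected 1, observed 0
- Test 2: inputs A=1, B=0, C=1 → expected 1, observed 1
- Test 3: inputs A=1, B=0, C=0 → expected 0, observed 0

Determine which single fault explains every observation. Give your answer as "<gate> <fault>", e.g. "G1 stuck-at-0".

Fault-free values for test 1 (A=0, B=1, C=1): G1=0, G2=1, G3=0, G4=1, giving Y=1. Observed 0.
Test 1: faults giving observed 0 are {G1 stuck-at-1, G1 inverted output, G4 stuck-at-0, G4 inverted output}.
Test 2 (A=1, B=0, C=1): fault-free G1=1, G2=0, G3=0, G4=1 → 1; observed 1. Eliminates G4 stuck-at-0, G4 inverted output.
Test 3 (A=1, B=0, C=0): fault-free G1=1, G2=1, G3=1, G4=0 → 0; observed 0. Eliminates G1 inverted output.
Only G1 stuck-at-1 is consistent with every test.

G1 stuck-at-1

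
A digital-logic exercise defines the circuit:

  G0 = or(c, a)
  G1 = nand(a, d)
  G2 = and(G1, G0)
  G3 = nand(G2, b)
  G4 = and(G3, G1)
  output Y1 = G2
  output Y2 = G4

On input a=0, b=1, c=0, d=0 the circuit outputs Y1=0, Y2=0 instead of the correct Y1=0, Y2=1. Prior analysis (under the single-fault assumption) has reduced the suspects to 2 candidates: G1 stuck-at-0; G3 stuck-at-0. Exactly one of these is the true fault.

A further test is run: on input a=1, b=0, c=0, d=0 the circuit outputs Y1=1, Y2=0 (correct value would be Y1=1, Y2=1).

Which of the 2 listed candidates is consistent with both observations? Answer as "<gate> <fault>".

Evaluate each candidate on input a=1, b=0, c=0, d=0:
  G1 stuck-at-0: G0=1, G1=0 [stuck-at-0], G2=0, G3=1, G4=0 → Y1=0, Y2=0 — eliminated
  G3 stuck-at-0: G0=1, G1=1, G2=1, G3=0 [stuck-at-0], G4=0 → Y1=1, Y2=0 — matches
Only G3 stuck-at-0 reproduces the observed Y1=1, Y2=0.

G3 stuck-at-0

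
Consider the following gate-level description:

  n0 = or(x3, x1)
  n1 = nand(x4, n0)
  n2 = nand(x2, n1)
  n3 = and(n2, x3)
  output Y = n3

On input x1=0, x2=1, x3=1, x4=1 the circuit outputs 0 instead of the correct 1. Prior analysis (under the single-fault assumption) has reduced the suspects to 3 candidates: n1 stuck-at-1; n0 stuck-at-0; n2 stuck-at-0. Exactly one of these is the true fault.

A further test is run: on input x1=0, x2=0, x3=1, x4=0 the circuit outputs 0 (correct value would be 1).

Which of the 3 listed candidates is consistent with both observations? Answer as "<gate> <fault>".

n2 stuck-at-0

Evaluate each candidate on input x1=0, x2=0, x3=1, x4=0:
  n1 stuck-at-1: n0=1, n1=1 [stuck-at-1], n2=1, n3=1 → 1 — eliminated
  n0 stuck-at-0: n0=0 [stuck-at-0], n1=1, n2=1, n3=1 → 1 — eliminated
  n2 stuck-at-0: n0=1, n1=1, n2=0 [stuck-at-0], n3=0 → 0 — matches
Only n2 stuck-at-0 reproduces the observed 0.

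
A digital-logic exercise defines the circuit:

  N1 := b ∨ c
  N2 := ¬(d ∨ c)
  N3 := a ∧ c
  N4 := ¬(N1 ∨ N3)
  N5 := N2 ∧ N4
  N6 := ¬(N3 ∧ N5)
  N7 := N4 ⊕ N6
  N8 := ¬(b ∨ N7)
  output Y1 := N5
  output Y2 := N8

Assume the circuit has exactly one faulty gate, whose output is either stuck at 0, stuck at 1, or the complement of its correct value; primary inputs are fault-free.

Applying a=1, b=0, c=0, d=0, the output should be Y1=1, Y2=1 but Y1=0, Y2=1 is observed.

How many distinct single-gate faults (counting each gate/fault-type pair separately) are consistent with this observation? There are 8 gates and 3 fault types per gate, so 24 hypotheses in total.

Fault-free: N1=0, N2=1, N3=0, N4=1, N5=1, N6=1, N7=0, N8=1 → Y1=1, Y2=1. Observed Y1=0, Y2=1.
  N1: none of the 3 fault types match ✗
  N2: stuck-at-0, inverted output ✓; others ✗
  N3: none of the 3 fault types match ✗
  N4: none of the 3 fault types match ✗
  N5: stuck-at-0, inverted output ✓; others ✗
  N6: none of the 3 fault types match ✗
  N7: none of the 3 fault types match ✗
  N8: none of the 3 fault types match ✗
Consistent faults: {N2 stuck-at-0, N2 inverted output, N5 stuck-at-0, N5 inverted output} — 4 in all.

4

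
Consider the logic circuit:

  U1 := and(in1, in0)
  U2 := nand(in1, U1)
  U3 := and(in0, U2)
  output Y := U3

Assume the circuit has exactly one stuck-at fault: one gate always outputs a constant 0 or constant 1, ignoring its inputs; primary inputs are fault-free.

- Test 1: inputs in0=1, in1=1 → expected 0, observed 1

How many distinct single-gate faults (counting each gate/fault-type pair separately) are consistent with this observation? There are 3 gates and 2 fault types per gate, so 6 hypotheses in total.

3

Fault-free: U1=1, U2=0, U3=0 → 0. Observed 1.
  U1 stuck-at-0: output 1 ✓
  U1 stuck-at-1: output 0 ✗
  U2 stuck-at-0: output 0 ✗
  U2 stuck-at-1: output 1 ✓
  U3 stuck-at-0: output 0 ✗
  U3 stuck-at-1: output 1 ✓
Consistent faults: {U1 stuck-at-0, U2 stuck-at-1, U3 stuck-at-1} — 3 in all.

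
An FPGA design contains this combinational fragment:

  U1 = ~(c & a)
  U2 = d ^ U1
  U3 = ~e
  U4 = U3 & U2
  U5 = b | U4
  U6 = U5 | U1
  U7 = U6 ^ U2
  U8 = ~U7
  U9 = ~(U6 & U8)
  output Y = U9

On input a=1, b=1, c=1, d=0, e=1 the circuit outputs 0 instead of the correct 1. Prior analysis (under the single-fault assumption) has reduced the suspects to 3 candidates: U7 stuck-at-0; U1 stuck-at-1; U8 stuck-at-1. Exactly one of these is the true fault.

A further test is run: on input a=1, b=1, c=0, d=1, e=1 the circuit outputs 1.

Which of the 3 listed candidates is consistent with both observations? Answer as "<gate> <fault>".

Evaluate each candidate on input a=1, b=1, c=0, d=1, e=1:
  U7 stuck-at-0: U1=1, U2=0, U3=0, U4=0, U5=1, U6=1, U7=0 [stuck-at-0], U8=1, U9=0 → 0 — eliminated
  U1 stuck-at-1: U1=1 [stuck-at-1], U2=0, U3=0, U4=0, U5=1, U6=1, U7=1, U8=0, U9=1 → 1 — matches
  U8 stuck-at-1: U1=1, U2=0, U3=0, U4=0, U5=1, U6=1, U7=1, U8=1 [stuck-at-1], U9=0 → 0 — eliminated
Only U1 stuck-at-1 reproduces the observed 1.

U1 stuck-at-1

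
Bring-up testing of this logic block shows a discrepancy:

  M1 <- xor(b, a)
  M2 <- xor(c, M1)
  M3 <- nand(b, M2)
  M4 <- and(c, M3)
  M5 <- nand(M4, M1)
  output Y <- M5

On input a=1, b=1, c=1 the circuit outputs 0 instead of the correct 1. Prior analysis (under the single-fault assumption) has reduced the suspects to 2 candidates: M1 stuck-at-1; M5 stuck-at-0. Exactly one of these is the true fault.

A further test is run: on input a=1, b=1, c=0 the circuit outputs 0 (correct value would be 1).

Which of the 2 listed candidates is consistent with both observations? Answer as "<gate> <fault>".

Evaluate each candidate on input a=1, b=1, c=0:
  M1 stuck-at-1: M1=1 [stuck-at-1], M2=1, M3=0, M4=0, M5=1 → 1 — eliminated
  M5 stuck-at-0: M1=0, M2=0, M3=1, M4=0, M5=0 [stuck-at-0] → 0 — matches
Only M5 stuck-at-0 reproduces the observed 0.

M5 stuck-at-0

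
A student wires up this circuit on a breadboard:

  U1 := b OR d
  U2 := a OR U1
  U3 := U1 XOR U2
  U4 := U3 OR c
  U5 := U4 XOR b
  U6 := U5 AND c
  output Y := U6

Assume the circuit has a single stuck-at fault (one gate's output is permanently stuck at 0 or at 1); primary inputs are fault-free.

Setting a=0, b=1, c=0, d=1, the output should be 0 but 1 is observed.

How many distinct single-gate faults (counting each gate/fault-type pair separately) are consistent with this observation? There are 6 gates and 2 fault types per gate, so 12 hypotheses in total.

Fault-free: U1=1, U2=1, U3=0, U4=0, U5=1, U6=0 → 0. Observed 1.
  U1 stuck-at-0: output 0 ✗
  U1 stuck-at-1: output 0 ✗
  U2 stuck-at-0: output 0 ✗
  U2 stuck-at-1: output 0 ✗
  U3 stuck-at-0: output 0 ✗
  U3 stuck-at-1: output 0 ✗
  U4 stuck-at-0: output 0 ✗
  U4 stuck-at-1: output 0 ✗
  U5 stuck-at-0: output 0 ✗
  U5 stuck-at-1: output 0 ✗
  U6 stuck-at-0: output 0 ✗
  U6 stuck-at-1: output 1 ✓
Consistent faults: {U6 stuck-at-1} — 1 in all.

1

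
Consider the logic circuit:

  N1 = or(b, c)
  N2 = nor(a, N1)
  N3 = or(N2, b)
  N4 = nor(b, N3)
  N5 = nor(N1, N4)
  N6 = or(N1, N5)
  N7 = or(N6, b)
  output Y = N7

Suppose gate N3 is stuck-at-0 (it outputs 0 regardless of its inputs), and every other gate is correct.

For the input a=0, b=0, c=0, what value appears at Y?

0

Propagate with N3 forced: N1=0, N2=1, N3=0 [stuck-at-0], N4=1, N5=0, N6=0, N7=0.
So Y = 0. (Without the fault it would be 1.)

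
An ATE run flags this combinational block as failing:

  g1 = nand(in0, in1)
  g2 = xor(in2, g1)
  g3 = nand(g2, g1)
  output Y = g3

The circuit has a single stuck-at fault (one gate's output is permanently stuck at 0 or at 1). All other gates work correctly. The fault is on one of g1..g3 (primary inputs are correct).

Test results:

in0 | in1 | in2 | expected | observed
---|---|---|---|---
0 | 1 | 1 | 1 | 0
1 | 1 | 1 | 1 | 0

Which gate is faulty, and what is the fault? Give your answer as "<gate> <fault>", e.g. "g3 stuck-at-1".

Fault-free values for test 1 (in0=0, in1=1, in2=1): g1=1, g2=0, g3=1, giving Y=1. Observed 0.
Test 1: faults giving observed 0 are {g2 stuck-at-1, g3 stuck-at-0}.
Test 2 (in0=1, in1=1, in2=1): fault-free g1=0, g2=1, g3=1 → 1; observed 0. Eliminates g2 stuck-at-1.
Only g3 stuck-at-0 is consistent with every test.

g3 stuck-at-0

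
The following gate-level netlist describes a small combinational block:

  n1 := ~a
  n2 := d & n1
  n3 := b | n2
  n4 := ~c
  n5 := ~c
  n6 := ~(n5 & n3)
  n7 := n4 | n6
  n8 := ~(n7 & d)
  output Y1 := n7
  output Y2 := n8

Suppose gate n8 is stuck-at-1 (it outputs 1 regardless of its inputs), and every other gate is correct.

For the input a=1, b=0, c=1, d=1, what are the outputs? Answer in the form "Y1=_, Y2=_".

Propagate with n8 forced: n1=0, n2=0, n3=0, n4=0, n5=0, n6=1, n7=1, n8=1 [stuck-at-1].
So the outputs are Y1=1, Y2=1. (Without the fault they would be Y1=1, Y2=0.)

Y1=1, Y2=1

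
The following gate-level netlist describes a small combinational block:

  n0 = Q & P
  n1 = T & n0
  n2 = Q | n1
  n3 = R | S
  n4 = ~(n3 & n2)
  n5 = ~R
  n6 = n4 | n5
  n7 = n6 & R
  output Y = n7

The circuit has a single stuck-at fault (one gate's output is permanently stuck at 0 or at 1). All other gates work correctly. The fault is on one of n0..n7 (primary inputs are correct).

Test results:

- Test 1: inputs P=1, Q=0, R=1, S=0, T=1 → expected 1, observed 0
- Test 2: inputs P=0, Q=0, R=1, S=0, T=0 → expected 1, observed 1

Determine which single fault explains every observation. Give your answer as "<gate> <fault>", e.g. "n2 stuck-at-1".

Fault-free values for test 1 (P=1, Q=0, R=1, S=0, T=1): n0=0, n1=0, n2=0, n3=1, n4=1, n5=0, n6=1, n7=1, giving Y=1. Observed 0.
Test 1: faults giving observed 0 are {n0 stuck-at-1, n1 stuck-at-1, n2 stuck-at-1, n4 stuck-at-0, n6 stuck-at-0, n7 stuck-at-0}.
Test 2 (P=0, Q=0, R=1, S=0, T=0): fault-free n0=0, n1=0, n2=0, n3=1, n4=1, n5=0, n6=1, n7=1 → 1; observed 1. Eliminates n1 stuck-at-1, n2 stuck-at-1, n4 stuck-at-0, n6 stuck-at-0, n7 stuck-at-0.
Only n0 stuck-at-1 is consistent with every test.

n0 stuck-at-1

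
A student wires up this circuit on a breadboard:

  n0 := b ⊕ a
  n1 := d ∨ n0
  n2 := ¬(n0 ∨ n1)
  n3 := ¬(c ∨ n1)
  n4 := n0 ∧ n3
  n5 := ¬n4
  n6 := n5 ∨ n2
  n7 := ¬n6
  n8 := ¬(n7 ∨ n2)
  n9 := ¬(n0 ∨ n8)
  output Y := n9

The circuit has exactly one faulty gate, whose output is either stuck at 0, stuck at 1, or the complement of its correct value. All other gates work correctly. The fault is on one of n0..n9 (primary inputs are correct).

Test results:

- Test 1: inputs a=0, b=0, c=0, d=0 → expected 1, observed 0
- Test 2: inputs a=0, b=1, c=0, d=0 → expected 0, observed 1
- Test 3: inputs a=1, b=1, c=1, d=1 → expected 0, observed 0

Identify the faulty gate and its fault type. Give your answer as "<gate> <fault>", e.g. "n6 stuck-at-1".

Fault-free values for test 1 (a=0, b=0, c=0, d=0): n0=0, n1=0, n2=1, n3=1, n4=0, n5=1, n6=1, n7=0, n8=0, n9=1, giving Y=1. Observed 0.
Test 1: faults giving observed 0 are {n0 stuck-at-1, n0 inverted output, n1 stuck-at-1, n1 inverted output, n2 stuck-at-0, n2 inverted output, n8 stuck-at-1, n8 inverted output, n9 stuck-at-0, n9 inverted output}.
Test 2 (a=0, b=1, c=0, d=0): fault-free n0=1, n1=1, n2=0, n3=0, n4=0, n5=1, n6=1, n7=0, n8=1, n9=0 → 0; observed 1. Eliminates n0 stuck-at-1, n1 stuck-at-1, n1 inverted output, n2 stuck-at-0, n2 inverted output, n8 stuck-at-1, n8 inverted output, n9 stuck-at-0.
Test 3 (a=1, b=1, c=1, d=1): fault-free n0=0, n1=1, n2=0, n3=0, n4=0, n5=1, n6=1, n7=0, n8=1, n9=0 → 0; observed 0. Eliminates n9 inverted output.
Only n0 inverted output is consistent with every test.

n0 inverted output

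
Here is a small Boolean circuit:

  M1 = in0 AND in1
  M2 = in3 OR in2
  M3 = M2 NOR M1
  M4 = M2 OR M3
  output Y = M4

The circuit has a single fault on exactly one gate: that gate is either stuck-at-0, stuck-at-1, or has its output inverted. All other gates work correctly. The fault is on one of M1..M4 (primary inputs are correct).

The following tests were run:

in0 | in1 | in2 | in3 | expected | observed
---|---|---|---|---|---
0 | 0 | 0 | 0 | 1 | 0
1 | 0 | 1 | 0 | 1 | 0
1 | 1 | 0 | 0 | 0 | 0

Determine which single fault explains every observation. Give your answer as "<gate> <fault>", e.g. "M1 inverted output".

M4 stuck-at-0

Fault-free values for test 1 (in0=0, in1=0, in2=0, in3=0): M1=0, M2=0, M3=1, M4=1, giving Y=1. Observed 0.
Test 1: faults giving observed 0 are {M1 stuck-at-1, M1 inverted output, M3 stuck-at-0, M3 inverted output, M4 stuck-at-0, M4 inverted output}.
Test 2 (in0=1, in1=0, in2=1, in3=0): fault-free M1=0, M2=1, M3=0, M4=1 → 1; observed 0. Eliminates M1 stuck-at-1, M1 inverted output, M3 stuck-at-0, M3 inverted output.
Test 3 (in0=1, in1=1, in2=0, in3=0): fault-free M1=1, M2=0, M3=0, M4=0 → 0; observed 0. Eliminates M4 inverted output.
Only M4 stuck-at-0 is consistent with every test.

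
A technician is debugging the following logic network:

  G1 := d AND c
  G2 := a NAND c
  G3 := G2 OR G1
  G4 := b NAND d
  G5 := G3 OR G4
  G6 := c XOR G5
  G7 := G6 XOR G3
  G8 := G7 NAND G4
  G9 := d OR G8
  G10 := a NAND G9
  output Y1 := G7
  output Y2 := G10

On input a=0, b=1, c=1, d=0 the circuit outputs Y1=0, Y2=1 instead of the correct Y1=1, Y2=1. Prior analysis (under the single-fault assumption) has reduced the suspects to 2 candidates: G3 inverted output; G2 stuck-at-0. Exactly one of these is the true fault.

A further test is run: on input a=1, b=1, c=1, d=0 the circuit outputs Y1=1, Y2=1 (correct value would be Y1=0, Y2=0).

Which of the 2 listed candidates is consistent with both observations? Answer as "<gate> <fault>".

Evaluate each candidate on input a=1, b=1, c=1, d=0:
  G3 inverted output: G1=0, G2=0, G3=1 [inverted output], G4=1, G5=1, G6=0, G7=1, G8=0, G9=0, G10=1 → Y1=1, Y2=1 — matches
  G2 stuck-at-0: G1=0, G2=0 [stuck-at-0], G3=0, G4=1, G5=1, G6=0, G7=0, G8=1, G9=1, G10=0 → Y1=0, Y2=0 — eliminated
Only G3 inverted output reproduces the observed Y1=1, Y2=1.

G3 inverted output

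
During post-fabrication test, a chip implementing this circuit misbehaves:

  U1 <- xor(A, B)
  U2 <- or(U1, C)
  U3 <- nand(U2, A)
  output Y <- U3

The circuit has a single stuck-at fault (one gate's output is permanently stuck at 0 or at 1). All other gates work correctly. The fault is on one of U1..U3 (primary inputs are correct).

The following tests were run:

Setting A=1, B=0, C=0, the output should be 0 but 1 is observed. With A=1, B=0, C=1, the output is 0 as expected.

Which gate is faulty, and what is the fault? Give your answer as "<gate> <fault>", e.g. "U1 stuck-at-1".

U1 stuck-at-0

Fault-free values for test 1 (A=1, B=0, C=0): U1=1, U2=1, U3=0, giving Y=0. Observed 1.
Test 1: faults giving observed 1 are {U1 stuck-at-0, U2 stuck-at-0, U3 stuck-at-1}.
Test 2 (A=1, B=0, C=1): fault-free U1=1, U2=1, U3=0 → 0; observed 0. Eliminates U2 stuck-at-0, U3 stuck-at-1.
Only U1 stuck-at-0 is consistent with every test.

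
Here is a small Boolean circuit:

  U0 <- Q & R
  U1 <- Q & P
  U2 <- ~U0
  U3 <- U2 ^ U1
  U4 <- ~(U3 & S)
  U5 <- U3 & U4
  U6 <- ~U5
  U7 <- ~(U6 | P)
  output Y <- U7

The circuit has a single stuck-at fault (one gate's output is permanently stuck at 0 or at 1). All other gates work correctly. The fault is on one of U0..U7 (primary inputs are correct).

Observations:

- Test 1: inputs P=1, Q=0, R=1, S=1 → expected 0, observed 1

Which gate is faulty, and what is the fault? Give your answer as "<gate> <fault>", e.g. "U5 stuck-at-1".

Fault-free values for test 1 (P=1, Q=0, R=1, S=1): U0=0, U1=0, U2=1, U3=1, U4=0, U5=0, U6=1, U7=0, giving Y=0. Observed 1.
Test 1: faults giving observed 1 are {U7 stuck-at-1}.
Only U7 stuck-at-1 is consistent with every test.

U7 stuck-at-1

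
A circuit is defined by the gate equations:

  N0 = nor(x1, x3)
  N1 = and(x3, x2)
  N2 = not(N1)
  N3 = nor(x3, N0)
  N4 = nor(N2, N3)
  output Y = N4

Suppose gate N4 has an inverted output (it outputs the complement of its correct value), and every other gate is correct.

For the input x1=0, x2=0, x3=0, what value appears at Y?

1

Propagate with N4 forced: N0=1, N1=0, N2=1, N3=0, N4=1 [inverted output].
So Y = 1. (Without the fault it would be 0.)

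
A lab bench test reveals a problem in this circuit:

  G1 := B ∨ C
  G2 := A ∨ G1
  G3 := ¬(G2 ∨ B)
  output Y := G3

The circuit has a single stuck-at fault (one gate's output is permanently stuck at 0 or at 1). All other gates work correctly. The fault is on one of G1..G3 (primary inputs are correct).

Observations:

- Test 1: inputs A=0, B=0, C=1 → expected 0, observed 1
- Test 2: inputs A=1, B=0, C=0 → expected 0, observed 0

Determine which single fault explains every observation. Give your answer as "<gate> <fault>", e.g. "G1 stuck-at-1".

Fault-free values for test 1 (A=0, B=0, C=1): G1=1, G2=1, G3=0, giving Y=0. Observed 1.
Test 1: faults giving observed 1 are {G1 stuck-at-0, G2 stuck-at-0, G3 stuck-at-1}.
Test 2 (A=1, B=0, C=0): fault-free G1=0, G2=1, G3=0 → 0; observed 0. Eliminates G2 stuck-at-0, G3 stuck-at-1.
Only G1 stuck-at-0 is consistent with every test.

G1 stuck-at-0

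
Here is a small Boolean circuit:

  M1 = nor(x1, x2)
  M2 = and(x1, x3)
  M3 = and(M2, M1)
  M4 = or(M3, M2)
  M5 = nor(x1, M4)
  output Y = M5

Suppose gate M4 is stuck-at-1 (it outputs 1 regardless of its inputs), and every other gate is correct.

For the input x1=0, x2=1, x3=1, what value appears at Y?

0

Propagate with M4 forced: M1=0, M2=0, M3=0, M4=1 [stuck-at-1], M5=0.
So Y = 0. (Without the fault it would be 1.)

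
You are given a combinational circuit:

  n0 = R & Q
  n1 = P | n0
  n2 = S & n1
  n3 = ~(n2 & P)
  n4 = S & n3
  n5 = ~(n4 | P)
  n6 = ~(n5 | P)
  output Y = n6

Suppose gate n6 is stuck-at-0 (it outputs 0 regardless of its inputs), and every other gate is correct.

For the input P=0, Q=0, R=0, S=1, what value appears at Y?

Propagate with n6 forced: n0=0, n1=0, n2=0, n3=1, n4=1, n5=0, n6=0 [stuck-at-0].
So Y = 0. (Without the fault it would be 1.)

0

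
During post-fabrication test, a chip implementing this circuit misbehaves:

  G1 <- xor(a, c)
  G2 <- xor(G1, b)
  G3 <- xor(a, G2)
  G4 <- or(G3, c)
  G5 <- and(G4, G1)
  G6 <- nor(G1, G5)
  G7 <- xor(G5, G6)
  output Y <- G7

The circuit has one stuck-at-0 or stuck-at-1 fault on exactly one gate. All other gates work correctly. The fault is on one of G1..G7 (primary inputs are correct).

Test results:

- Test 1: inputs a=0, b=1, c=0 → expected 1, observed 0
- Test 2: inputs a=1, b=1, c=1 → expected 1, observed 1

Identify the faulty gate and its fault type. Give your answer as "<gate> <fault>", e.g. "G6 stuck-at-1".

Fault-free values for test 1 (a=0, b=1, c=0): G1=0, G2=1, G3=1, G4=1, G5=0, G6=1, G7=1, giving Y=1. Observed 0.
Test 1: faults giving observed 0 are {G1 stuck-at-1, G6 stuck-at-0, G7 stuck-at-0}.
Test 2 (a=1, b=1, c=1): fault-free G1=0, G2=1, G3=0, G4=1, G5=0, G6=1, G7=1 → 1; observed 1. Eliminates G6 stuck-at-0, G7 stuck-at-0.
Only G1 stuck-at-1 is consistent with every test.

G1 stuck-at-1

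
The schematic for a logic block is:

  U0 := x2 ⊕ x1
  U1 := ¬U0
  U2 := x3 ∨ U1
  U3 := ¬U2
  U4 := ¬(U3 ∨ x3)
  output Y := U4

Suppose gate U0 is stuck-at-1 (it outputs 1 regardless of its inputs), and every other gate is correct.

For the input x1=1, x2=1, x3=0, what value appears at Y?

0

Propagate with U0 forced: U0=1 [stuck-at-1], U1=0, U2=0, U3=1, U4=0.
So Y = 0. (Without the fault it would be 1.)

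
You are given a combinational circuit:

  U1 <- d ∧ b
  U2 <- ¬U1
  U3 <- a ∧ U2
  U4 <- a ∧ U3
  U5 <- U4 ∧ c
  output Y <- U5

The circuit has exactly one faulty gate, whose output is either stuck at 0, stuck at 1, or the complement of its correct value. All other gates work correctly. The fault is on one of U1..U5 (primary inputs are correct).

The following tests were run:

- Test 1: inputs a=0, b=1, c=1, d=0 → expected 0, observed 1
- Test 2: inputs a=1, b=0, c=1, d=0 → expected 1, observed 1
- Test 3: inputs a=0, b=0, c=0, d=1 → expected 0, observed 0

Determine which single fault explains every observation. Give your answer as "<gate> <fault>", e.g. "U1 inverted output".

Fault-free values for test 1 (a=0, b=1, c=1, d=0): U1=0, U2=1, U3=0, U4=0, U5=0, giving Y=0. Observed 1.
Test 1: faults giving observed 1 are {U4 stuck-at-1, U4 inverted output, U5 stuck-at-1, U5 inverted output}.
Test 2 (a=1, b=0, c=1, d=0): fault-free U1=0, U2=1, U3=1, U4=1, U5=1 → 1; observed 1. Eliminates U4 inverted output, U5 inverted output.
Test 3 (a=0, b=0, c=0, d=1): fault-free U1=0, U2=1, U3=0, U4=0, U5=0 → 0; observed 0. Eliminates U5 stuck-at-1.
Only U4 stuck-at-1 is consistent with every test.

U4 stuck-at-1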